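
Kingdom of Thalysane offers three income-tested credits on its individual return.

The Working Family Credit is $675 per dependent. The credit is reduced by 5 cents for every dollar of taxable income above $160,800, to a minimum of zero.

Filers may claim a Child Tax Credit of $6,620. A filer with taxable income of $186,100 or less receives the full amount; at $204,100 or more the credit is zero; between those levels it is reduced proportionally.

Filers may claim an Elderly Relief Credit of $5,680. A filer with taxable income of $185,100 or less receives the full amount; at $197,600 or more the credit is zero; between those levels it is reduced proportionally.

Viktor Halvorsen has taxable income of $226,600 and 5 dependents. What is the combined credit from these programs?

$85

Working Family Credit: base = 5 × $675 = $3,375. 5% of the $65,800 excess over $160,800 is $3,290; credit = $3,375 − $3,290 = $85.
Child Tax Credit: $226,600 is at or above $204,100, so the credit is $0.
Elderly Relief Credit: $226,600 is at or above $197,600, so the credit is $0.
Total: $85 + $0 + $0 = $85.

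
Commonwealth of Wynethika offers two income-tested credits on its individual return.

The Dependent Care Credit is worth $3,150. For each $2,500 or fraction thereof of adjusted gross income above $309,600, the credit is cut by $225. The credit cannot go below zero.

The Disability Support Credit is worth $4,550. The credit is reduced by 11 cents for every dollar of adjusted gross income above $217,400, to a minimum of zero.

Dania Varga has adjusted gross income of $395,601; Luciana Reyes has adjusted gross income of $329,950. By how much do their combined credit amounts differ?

$1,125

Dania ($395,601): Dependent Care Credit: income exceeds $309,600 by $86,001 → 35 increments × $225 = $7,875 ≥ base, so the credit is $0. Disability Support Credit: 11% of the $178,201 excess over $217,400 is $19,602.11 ≥ base, so the credit is $0. total $0 + $0 = $0
Luciana ($329,950): Dependent Care Credit: income exceeds $309,600 by $20,350, which is 9 full-or-partial $2,500 increments; reduction = 9 × $225 = $2,025, leaving $1,125. Disability Support Credit: 11% of the $112,550 excess over $217,400 is $12,380.50 ≥ base, so the credit is $0. total $1,125 + $0 = $1,125
Difference: |$0 − $1,125| = $1,125.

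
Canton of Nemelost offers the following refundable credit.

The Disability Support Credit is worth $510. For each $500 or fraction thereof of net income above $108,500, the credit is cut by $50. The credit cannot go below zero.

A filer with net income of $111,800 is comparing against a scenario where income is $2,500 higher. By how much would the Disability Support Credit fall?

$160

At $111,800 — income exceeds $108,500 by $3,300, which is 7 full-or-partial $500 increments; reduction = 7 × $50 = $350, leaving $160.
At $114,300 — income exceeds $108,500 by $5,800 → 12 increments × $50 = $600 ≥ base, so the credit is $0.
Lost: $160 − $0 = $160.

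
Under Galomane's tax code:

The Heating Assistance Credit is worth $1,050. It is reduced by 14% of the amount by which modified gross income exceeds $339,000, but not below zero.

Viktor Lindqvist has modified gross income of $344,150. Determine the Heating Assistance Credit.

Heating Assistance Credit: 14% of the $5,150 excess over $339,000 is $721; credit = $1,050 − $721 = $329.

$329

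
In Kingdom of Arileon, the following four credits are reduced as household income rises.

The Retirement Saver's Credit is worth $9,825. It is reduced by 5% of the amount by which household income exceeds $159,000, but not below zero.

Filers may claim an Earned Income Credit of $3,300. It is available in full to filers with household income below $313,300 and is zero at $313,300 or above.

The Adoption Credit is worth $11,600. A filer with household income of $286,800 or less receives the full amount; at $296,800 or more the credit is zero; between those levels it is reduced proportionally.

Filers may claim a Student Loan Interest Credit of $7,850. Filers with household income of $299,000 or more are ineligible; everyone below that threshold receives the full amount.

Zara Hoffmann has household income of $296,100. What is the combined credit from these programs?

Retirement Saver's Credit: 5% of the $137,100 excess over $159,000 is $6,855; credit = $9,825 − $6,855 = $2,970.
Earned Income Credit: $296,100 is below the $313,300 cutoff, so the full $3,300 applies.
Adoption Credit: $296,100 is $9,300 into a $10,000 phase-out range, leaving 700/10,000 of the credit: $11,600 × 700/10,000 = $812.
Student Loan Interest Credit: $296,100 is below the $299,000 cutoff, so the full $7,850 applies.
Total: $2,970 + $3,300 + $812 + $7,850 = $14,932.

$14,932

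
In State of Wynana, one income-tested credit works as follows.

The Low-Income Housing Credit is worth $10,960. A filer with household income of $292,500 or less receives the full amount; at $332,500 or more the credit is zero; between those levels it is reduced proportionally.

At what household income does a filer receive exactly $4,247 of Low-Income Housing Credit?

$317,000

$4,247 is 4,247/10,960 of the full $10,960, so 6,713/10,960 of the $40,000 range has been used: income = $292,500 + $40,000 × 6,713/10,960 = $317,000.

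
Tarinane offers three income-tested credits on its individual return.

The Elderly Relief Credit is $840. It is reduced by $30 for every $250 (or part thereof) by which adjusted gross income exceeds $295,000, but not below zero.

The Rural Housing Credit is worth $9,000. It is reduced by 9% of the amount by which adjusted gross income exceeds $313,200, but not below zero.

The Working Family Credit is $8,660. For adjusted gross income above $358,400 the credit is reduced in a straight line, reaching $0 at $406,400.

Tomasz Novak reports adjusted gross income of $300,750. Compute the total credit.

Elderly Relief Credit: income exceeds $295,000 by $5,750, which is 23 full-or-partial $250 increments; reduction = 23 × $30 = $690, leaving $150.
Rural Housing Credit: $300,750 is at or below the $313,200 threshold, so the full $9,000 applies.
Working Family Credit: $300,750 is at or below the $358,400 threshold, so the full $8,660 applies.
Total: $150 + $9,000 + $8,660 = $17,810.

$17,810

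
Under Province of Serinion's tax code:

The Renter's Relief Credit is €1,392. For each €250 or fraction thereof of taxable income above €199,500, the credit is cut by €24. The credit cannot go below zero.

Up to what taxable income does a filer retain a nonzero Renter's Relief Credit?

After 57 increments the reduction is 57 × €24 = €1,368, leaving €24; one more increment wipes it out. Increment 57 ends at excess 57 × €250 = €14,250, so the highest qualifying income is €199,500 + €14,250 = €213,750.

€213,750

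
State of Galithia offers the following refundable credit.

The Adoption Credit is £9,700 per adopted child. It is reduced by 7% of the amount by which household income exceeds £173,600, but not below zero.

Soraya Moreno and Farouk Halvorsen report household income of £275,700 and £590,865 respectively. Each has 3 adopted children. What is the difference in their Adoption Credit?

Soraya (£275,700): Adoption Credit: base = 3 × £9,700 = £29,100. 7% of the £102,100 excess over £173,600 is £7,147; credit = £29,100 − £7,147 = £21,953.
Farouk (£590,865): Adoption Credit: base = 3 × £9,700 = £29,100. 7% of the £417,265 excess over £173,600 is £29,208.55 ≥ base, so the credit is £0.
Difference: |£21,953 − £0| = £21,953.

£21,953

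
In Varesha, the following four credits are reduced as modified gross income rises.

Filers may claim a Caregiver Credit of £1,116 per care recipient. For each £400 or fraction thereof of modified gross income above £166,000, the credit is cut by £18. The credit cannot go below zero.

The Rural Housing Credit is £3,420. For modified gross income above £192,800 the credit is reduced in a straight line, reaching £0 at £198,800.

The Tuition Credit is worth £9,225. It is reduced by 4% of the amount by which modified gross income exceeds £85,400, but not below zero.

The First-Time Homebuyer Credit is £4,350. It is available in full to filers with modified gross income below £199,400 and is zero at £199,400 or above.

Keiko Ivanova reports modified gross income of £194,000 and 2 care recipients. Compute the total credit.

Caregiver Credit: base = 2 × £1,116 = £2,232. income exceeds £166,000 by £28,000, which is 70 full-or-partial £400 increments; reduction = 70 × £18 = £1,260, leaving £972.
Rural Housing Credit: £194,000 is £1,200 into a £6,000 phase-out range, leaving 4,800/6,000 of the credit: £3,420 × 4,800/6,000 = £2,736.
Tuition Credit: 4% of the £108,600 excess over £85,400 is £4,344; credit = £9,225 − £4,344 = £4,881.
First-Time Homebuyer Credit: £194,000 is below the £199,400 cutoff, so the full £4,350 applies.
Total: £972 + £2,736 + £4,881 + £4,350 = £12,939.

£12,939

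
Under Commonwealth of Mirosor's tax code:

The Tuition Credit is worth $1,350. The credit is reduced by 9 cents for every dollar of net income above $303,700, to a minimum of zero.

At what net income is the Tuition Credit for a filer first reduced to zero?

$318,700

The credit falls by 9% of each dollar above $303,700, so it reaches zero when the excess is $1,350 / 9% = $15,000: income = $303,700 + $15,000 = $318,700.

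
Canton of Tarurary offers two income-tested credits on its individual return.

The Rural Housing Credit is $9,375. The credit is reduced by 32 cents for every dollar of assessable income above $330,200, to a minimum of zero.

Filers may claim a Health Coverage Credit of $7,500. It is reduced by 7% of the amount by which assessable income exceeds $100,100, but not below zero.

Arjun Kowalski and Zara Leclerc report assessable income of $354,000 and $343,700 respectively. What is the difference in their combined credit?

$3,296

Arjun ($354,000): Rural Housing Credit: 32% of the $23,800 excess over $330,200 is $7,616; credit = $9,375 − $7,616 = $1,759. Health Coverage Credit: 7% of the $253,900 excess over $100,100 is $17,773 ≥ base, so the credit is $0. total $1,759 + $0 = $1,759
Zara ($343,700): Rural Housing Credit: 32% of the $13,500 excess over $330,200 is $4,320; credit = $9,375 − $4,320 = $5,055. Health Coverage Credit: 7% of the $243,600 excess over $100,100 is $17,052 ≥ base, so the credit is $0. total $5,055 + $0 = $5,055
Difference: |$1,759 − $5,055| = $3,296.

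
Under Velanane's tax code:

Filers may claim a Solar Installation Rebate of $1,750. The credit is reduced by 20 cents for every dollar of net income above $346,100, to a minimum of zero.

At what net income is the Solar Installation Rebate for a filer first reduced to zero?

The credit falls by 20% of each dollar above $346,100, so it reaches zero when the excess is $1,750 / 20% = $8,750: income = $346,100 + $8,750 = $354,850.

$354,850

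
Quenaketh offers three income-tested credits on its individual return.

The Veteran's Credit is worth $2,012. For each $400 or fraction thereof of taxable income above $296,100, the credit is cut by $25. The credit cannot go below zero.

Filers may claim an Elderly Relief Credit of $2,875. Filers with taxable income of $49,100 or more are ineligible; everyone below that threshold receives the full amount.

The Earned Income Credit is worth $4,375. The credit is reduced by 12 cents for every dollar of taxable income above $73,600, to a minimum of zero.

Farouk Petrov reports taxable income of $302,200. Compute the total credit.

$1,612

Veteran's Credit: income exceeds $296,100 by $6,100, which is 16 full-or-partial $400 increments; reduction = 16 × $25 = $400, leaving $1,612.
Elderly Relief Credit: $302,200 meets or exceeds the $49,100 cutoff, so the credit is $0.
Earned Income Credit: 12% of the $228,600 excess over $73,600 is $27,432 ≥ base, so the credit is $0.
Total: $1,612 + $0 + $0 = $1,612.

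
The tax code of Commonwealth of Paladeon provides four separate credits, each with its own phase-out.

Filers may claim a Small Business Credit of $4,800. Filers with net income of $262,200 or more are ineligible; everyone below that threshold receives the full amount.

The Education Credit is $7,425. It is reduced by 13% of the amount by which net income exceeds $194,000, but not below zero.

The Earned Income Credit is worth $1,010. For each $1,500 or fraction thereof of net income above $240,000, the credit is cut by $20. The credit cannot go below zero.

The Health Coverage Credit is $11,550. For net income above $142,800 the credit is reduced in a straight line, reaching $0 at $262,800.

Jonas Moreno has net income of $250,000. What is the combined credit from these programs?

Small Business Credit: $250,000 is below the $262,200 cutoff, so the full $4,800 applies.
Education Credit: 13% of the $56,000 excess over $194,000 is $7,280; credit = $7,425 − $7,280 = $145.
Earned Income Credit: income exceeds $240,000 by $10,000, which is 7 full-or-partial $1,500 increments; reduction = 7 × $20 = $140, leaving $870.
Health Coverage Credit: $250,000 is $107,200 into a $120,000 phase-out range, leaving 12,800/120,000 of the credit: $11,550 × 12,800/120,000 = $1,232.
Total: $4,800 + $145 + $870 + $1,232 = $7,047.

$7,047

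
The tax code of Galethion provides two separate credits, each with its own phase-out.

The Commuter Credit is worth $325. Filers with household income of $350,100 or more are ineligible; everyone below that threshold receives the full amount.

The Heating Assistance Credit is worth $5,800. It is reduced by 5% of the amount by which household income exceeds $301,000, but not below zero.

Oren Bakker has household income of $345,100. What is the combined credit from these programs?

Commuter Credit: $345,100 is below the $350,100 cutoff, so the full $325 applies.
Heating Assistance Credit: 5% of the $44,100 excess over $301,000 is $2,205; credit = $5,800 − $2,205 = $3,595.
Total: $325 + $3,595 = $3,920.

$3,920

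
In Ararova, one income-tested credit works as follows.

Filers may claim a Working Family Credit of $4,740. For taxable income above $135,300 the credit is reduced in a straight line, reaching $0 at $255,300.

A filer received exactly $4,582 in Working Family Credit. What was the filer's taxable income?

$139,300

$4,582 is 4,582/4,740 of the full $4,740, so 158/4,740 of the $120,000 range has been used: income = $135,300 + $120,000 × 158/4,740 = $139,300.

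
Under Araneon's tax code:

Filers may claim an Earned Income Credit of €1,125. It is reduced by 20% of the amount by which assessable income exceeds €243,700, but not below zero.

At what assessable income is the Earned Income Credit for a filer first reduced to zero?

The credit falls by 20% of each euro above €243,700, so it reaches zero when the excess is €1,125 / 20% = €5,625: income = €243,700 + €5,625 = €249,325.

€249,325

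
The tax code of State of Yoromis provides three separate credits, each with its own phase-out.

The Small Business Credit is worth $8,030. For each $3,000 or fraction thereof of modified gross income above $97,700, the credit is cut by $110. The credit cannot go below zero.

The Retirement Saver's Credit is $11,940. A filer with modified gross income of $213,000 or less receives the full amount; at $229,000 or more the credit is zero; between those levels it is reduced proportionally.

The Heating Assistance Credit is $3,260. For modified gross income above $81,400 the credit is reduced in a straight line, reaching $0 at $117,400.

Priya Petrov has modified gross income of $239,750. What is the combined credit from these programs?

$2,750

Small Business Credit: income exceeds $97,700 by $142,050, which is 48 full-or-partial $3,000 increments; reduction = 48 × $110 = $5,280, leaving $2,750.
Retirement Saver's Credit: $239,750 is at or above $229,000, so the credit is $0.
Heating Assistance Credit: $239,750 is at or above $117,400, so the credit is $0.
Total: $2,750 + $0 + $0 = $2,750.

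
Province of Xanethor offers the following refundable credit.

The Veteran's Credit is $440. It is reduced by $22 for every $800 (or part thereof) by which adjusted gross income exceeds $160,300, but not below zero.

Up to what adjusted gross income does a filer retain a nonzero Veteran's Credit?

After 19 increments the reduction is 19 × $22 = $418, leaving $22; one more increment wipes it out. Increment 19 ends at excess 19 × $800 = $15,200, so the highest qualifying income is $160,300 + $15,200 = $175,500.

$175,500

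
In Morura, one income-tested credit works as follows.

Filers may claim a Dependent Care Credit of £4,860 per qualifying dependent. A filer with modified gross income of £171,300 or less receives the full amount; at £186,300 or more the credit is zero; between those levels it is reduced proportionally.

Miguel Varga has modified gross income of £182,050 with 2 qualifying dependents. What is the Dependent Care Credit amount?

£2,754

Dependent Care Credit: base = 2 × £4,860 = £9,720. £182,050 is £10,750 into a £15,000 phase-out range, leaving 4,250/15,000 of the credit: £9,720 × 4,250/15,000 = £2,754.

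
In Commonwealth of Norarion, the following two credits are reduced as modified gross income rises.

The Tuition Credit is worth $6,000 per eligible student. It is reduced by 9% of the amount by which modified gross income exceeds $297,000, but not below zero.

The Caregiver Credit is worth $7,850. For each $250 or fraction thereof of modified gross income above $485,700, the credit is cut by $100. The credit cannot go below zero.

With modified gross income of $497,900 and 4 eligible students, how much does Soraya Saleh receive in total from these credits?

$8,869

Tuition Credit: base = 4 × $6,000 = $24,000. 9% of the $200,900 excess over $297,000 is $18,081; credit = $24,000 − $18,081 = $5,919.
Caregiver Credit: income exceeds $485,700 by $12,200, which is 49 full-or-partial $250 increments; reduction = 49 × $100 = $4,900, leaving $2,950.
Total: $5,919 + $2,950 = $8,869.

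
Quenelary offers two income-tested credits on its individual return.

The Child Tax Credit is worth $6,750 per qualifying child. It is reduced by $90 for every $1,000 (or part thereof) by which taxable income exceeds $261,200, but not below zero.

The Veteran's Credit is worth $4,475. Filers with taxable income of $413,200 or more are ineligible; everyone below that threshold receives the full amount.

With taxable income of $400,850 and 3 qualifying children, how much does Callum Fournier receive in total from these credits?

Child Tax Credit: base = 3 × $6,750 = $20,250. income exceeds $261,200 by $139,650, which is 140 full-or-partial $1,000 increments; reduction = 140 × $90 = $12,600, leaving $7,650.
Veteran's Credit: $400,850 is below the $413,200 cutoff, so the full $4,475 applies.
Total: $7,650 + $4,475 = $12,125.

$12,125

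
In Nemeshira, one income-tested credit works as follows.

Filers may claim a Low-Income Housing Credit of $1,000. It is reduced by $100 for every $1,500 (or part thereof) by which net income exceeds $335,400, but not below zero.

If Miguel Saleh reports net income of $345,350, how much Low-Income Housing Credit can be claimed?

Low-Income Housing Credit: income exceeds $335,400 by $9,950, which is 7 full-or-partial $1,500 increments; reduction = 7 × $100 = $700, leaving $300.

$300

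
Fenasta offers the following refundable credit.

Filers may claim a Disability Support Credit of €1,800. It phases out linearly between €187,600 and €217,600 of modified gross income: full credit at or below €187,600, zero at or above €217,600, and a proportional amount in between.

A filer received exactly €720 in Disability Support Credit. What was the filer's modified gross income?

€205,600

€720 is 720/1,800 of the full €1,800, so 1,080/1,800 of the €30,000 range has been used: income = €187,600 + €30,000 × 1,080/1,800 = €205,600.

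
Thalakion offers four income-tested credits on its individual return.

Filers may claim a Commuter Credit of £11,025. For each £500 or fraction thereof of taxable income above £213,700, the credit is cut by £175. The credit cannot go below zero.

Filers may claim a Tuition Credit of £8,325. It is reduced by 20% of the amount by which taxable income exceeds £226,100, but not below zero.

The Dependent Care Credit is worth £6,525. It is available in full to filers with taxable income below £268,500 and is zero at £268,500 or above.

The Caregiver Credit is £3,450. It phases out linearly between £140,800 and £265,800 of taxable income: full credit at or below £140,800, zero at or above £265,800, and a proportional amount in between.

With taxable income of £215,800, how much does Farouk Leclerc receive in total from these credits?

Commuter Credit: income exceeds £213,700 by £2,100, which is 5 full-or-partial £500 increments; reduction = 5 × £175 = £875, leaving £10,150.
Tuition Credit: £215,800 is at or below the £226,100 threshold, so the full £8,325 applies.
Dependent Care Credit: £215,800 is below the £268,500 cutoff, so the full £6,525 applies.
Caregiver Credit: £215,800 is £75,000 into a £125,000 phase-out range, leaving 50,000/125,000 of the credit: £3,450 × 50,000/125,000 = £1,380.
Total: £10,150 + £8,325 + £6,525 + £1,380 = £26,380.

£26,380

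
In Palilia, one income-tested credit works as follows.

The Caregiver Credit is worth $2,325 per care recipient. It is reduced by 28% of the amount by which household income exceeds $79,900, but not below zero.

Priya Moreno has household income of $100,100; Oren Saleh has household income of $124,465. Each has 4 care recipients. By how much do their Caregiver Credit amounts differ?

$3,644

Priya ($100,100): Caregiver Credit: base = 4 × $2,325 = $9,300. 28% of the $20,200 excess over $79,900 is $5,656; credit = $9,300 − $5,656 = $3,644.
Oren ($124,465): Caregiver Credit: base = 4 × $2,325 = $9,300. 28% of the $44,565 excess over $79,900 is $12,478.20 ≥ base, so the credit is $0.
Difference: |$3,644 − $0| = $3,644.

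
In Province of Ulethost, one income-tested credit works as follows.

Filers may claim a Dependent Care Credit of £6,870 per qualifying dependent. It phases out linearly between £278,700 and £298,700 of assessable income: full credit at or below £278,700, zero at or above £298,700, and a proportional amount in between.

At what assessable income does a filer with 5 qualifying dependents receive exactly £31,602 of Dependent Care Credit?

Full credit = 5 × £6,870 = £34,350.
£31,602 is 31,602/34,350 of the full £34,350, so 2,748/34,350 of the £20,000 range has been used: income = £278,700 + £20,000 × 2,748/34,350 = £280,300.

£280,300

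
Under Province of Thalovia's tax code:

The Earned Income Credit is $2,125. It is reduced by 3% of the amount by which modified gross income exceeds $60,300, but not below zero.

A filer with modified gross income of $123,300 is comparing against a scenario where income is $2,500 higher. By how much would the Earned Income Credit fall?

At $123,300 — 3% of the $63,000 excess over $60,300 is $1,890; credit = $2,125 − $1,890 = $235.
At $125,800 — 3% of the $65,500 excess over $60,300 is $1,965; credit = $2,125 − $1,965 = $160.
Lost: $235 − $160 = $75.

$75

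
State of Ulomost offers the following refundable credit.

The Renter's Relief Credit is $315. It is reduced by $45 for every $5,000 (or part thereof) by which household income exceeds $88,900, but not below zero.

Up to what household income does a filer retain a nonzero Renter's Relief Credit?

After 6 increments the reduction is 6 × $45 = $270, leaving $45; one more increment wipes it out. Increment 6 ends at excess 6 × $5,000 = $30,000, so the highest qualifying income is $88,900 + $30,000 = $118,900.

$118,900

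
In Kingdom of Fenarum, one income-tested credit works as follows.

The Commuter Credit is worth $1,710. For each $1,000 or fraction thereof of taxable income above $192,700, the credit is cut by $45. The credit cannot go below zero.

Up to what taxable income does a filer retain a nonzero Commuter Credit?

After 37 increments the reduction is 37 × $45 = $1,665, leaving $45; one more increment wipes it out. Increment 37 ends at excess 37 × $1,000 = $37,000, so the highest qualifying income is $192,700 + $37,000 = $229,700.

$229,700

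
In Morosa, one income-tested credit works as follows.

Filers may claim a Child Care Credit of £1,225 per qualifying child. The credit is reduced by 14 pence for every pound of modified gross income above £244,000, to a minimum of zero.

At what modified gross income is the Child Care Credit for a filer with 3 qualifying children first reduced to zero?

£270,250

Full credit = 3 × £1,225 = £3,675.
The credit falls by 14% of each pound above £244,000, so it reaches zero when the excess is £3,675 / 14% = £26,250: income = £244,000 + £26,250 = £270,250.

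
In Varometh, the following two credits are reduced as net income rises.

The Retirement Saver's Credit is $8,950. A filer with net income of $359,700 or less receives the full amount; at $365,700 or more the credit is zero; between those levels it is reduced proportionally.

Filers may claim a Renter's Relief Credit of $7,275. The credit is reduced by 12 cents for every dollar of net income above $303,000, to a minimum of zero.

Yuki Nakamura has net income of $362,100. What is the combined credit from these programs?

Retirement Saver's Credit: $362,100 is $2,400 into a $6,000 phase-out range, leaving 3,600/6,000 of the credit: $8,950 × 3,600/6,000 = $5,370.
Renter's Relief Credit: 12% of the $59,100 excess over $303,000 is $7,092; credit = $7,275 − $7,092 = $183.
Total: $5,370 + $183 = $5,553.

$5,553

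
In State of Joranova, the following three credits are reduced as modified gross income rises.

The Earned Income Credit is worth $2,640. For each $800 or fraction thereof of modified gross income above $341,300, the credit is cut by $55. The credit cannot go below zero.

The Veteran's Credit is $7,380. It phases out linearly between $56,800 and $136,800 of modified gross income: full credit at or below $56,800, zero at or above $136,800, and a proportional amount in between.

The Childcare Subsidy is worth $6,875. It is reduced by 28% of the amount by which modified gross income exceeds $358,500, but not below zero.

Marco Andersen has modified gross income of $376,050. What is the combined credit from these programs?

$2,181

Earned Income Credit: income exceeds $341,300 by $34,750, which is 44 full-or-partial $800 increments; reduction = 44 × $55 = $2,420, leaving $220.
Veteran's Credit: $376,050 is at or above $136,800, so the credit is $0.
Childcare Subsidy: 28% of the $17,550 excess over $358,500 is $4,914; credit = $6,875 − $4,914 = $1,961.
Total: $220 + $0 + $1,961 = $2,181.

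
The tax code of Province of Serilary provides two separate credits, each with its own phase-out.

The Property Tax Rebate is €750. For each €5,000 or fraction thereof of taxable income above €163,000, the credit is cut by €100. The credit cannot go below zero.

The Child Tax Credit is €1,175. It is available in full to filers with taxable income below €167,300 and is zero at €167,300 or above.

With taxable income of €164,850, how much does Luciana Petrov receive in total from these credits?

Property Tax Rebate: income exceeds €163,000 by €1,850, which is 1 full-or-partial €5,000 increment; reduction = 1 × €100 = €100, leaving €650.
Child Tax Credit: €164,850 is below the €167,300 cutoff, so the full €1,175 applies.
Total: €650 + €1,175 = €1,825.

€1,825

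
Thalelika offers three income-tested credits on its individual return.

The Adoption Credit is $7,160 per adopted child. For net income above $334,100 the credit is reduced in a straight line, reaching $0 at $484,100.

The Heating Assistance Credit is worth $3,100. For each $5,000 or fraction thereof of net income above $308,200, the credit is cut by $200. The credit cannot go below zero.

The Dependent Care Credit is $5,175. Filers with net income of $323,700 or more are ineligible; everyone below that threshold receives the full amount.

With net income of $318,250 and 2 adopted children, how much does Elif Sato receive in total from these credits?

$21,995

Adoption Credit: base = 2 × $7,160 = $14,320. $318,250 is at or below the $334,100 threshold, so the full $14,320 applies.
Heating Assistance Credit: income exceeds $308,200 by $10,050, which is 3 full-or-partial $5,000 increments; reduction = 3 × $200 = $600, leaving $2,500.
Dependent Care Credit: $318,250 is below the $323,700 cutoff, so the full $5,175 applies.
Total: $14,320 + $2,500 + $5,175 = $21,995.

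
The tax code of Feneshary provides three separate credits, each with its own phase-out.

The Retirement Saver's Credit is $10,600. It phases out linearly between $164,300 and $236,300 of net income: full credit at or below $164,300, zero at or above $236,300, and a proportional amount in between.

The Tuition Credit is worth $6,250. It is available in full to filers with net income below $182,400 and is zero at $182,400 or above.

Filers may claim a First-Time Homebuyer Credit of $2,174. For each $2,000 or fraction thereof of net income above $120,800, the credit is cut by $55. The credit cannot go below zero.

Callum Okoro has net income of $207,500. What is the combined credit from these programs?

Retirement Saver's Credit: $207,500 is $43,200 into a $72,000 phase-out range, leaving 28,800/72,000 of the credit: $10,600 × 28,800/72,000 = $4,240.
Tuition Credit: $207,500 meets or exceeds the $182,400 cutoff, so the credit is $0.
First-Time Homebuyer Credit: income exceeds $120,800 by $86,700 → 44 increments × $55 = $2,420 ≥ base, so the credit is $0.
Total: $4,240 + $0 + $0 = $4,240.

$4,240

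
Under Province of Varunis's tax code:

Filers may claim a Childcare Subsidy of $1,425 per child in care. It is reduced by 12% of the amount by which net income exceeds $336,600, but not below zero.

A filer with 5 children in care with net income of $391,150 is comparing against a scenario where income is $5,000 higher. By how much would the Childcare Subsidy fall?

$579

At $391,150 — base = 5 × $1,425 = $7,125. 12% of the $54,550 excess over $336,600 is $6,546; credit = $7,125 − $6,546 = $579.
At $396,150 — base = 5 × $1,425 = $7,125. 12% of the $59,550 excess over $336,600 is $7,146 ≥ base, so the credit is $0.
Lost: $579 − $0 = $579.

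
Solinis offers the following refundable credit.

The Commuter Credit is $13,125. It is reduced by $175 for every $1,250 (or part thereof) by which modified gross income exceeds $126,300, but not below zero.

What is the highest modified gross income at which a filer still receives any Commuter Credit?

After 74 increments the reduction is 74 × $175 = $12,950, leaving $175; one more increment wipes it out. Increment 74 ends at excess 74 × $1,250 = $92,500, so the highest qualifying income is $126,300 + $92,500 = $218,800.

$218,800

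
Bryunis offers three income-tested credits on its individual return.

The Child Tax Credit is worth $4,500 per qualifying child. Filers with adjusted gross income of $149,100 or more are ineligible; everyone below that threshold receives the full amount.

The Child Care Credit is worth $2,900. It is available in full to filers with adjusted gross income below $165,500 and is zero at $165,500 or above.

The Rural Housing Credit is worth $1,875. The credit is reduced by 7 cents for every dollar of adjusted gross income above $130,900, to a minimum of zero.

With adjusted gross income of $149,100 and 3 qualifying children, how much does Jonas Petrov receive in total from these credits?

Child Tax Credit: base = 3 × $4,500 = $13,500. $149,100 meets or exceeds the $149,100 cutoff, so the credit is $0.
Child Care Credit: $149,100 is below the $165,500 cutoff, so the full $2,900 applies.
Rural Housing Credit: 7% of the $18,200 excess over $130,900 is $1,274; credit = $1,875 − $1,274 = $601.
Total: $0 + $2,900 + $601 = $3,501.

$3,501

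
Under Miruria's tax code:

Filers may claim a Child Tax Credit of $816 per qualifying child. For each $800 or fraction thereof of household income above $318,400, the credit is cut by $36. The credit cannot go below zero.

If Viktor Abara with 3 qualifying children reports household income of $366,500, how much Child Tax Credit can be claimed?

$252

Child Tax Credit: base = 3 × $816 = $2,448. income exceeds $318,400 by $48,100, which is 61 full-or-partial $800 increments; reduction = 61 × $36 = $2,196, leaving $252.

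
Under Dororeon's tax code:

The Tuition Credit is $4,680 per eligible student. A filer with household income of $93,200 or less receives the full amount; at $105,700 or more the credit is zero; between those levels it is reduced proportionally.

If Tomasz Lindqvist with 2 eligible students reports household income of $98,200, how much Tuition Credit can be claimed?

Tuition Credit: base = 2 × $4,680 = $9,360. $98,200 is $5,000 into a $12,500 phase-out range, leaving 7,500/12,500 of the credit: $9,360 × 7,500/12,500 = $5,616.

$5,616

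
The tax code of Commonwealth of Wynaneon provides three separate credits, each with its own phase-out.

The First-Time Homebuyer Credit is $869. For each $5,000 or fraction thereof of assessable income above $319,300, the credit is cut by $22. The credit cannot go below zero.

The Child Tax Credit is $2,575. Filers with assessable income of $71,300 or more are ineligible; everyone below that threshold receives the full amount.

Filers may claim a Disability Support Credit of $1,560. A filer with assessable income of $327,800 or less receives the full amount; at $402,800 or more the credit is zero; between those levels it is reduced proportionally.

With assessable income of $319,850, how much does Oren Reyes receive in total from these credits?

$2,407

First-Time Homebuyer Credit: income exceeds $319,300 by $550, which is 1 full-or-partial $5,000 increment; reduction = 1 × $22 = $22, leaving $847.
Child Tax Credit: $319,850 meets or exceeds the $71,300 cutoff, so the credit is $0.
Disability Support Credit: $319,850 is at or below the $327,800 threshold, so the full $1,560 applies.
Total: $847 + $0 + $1,560 = $2,407.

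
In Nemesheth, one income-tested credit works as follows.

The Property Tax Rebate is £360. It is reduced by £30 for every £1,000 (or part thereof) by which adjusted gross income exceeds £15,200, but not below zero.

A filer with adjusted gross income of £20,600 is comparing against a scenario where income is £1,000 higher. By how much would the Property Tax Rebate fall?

£30

At £20,600 — income exceeds £15,200 by £5,400, which is 6 full-or-partial £1,000 increments; reduction = 6 × £30 = £180, leaving £180.
At £21,600 — income exceeds £15,200 by £6,400, which is 7 full-or-partial £1,000 increments; reduction = 7 × £30 = £210, leaving £150.
Lost: £180 − £150 = £30.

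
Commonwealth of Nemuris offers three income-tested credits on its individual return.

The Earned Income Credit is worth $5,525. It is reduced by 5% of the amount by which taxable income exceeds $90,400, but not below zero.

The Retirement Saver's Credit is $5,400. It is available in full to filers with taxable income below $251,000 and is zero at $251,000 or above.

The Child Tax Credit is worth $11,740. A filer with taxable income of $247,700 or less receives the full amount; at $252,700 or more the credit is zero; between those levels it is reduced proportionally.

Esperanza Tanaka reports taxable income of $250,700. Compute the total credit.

$10,096

Earned Income Credit: 5% of the $160,300 excess over $90,400 is $8,015 ≥ base, so the credit is $0.
Retirement Saver's Credit: $250,700 is below the $251,000 cutoff, so the full $5,400 applies.
Child Tax Credit: $250,700 is $3,000 into a $5,000 phase-out range, leaving 2,000/5,000 of the credit: $11,740 × 2,000/5,000 = $4,696.
Total: $0 + $5,400 + $4,696 = $10,096.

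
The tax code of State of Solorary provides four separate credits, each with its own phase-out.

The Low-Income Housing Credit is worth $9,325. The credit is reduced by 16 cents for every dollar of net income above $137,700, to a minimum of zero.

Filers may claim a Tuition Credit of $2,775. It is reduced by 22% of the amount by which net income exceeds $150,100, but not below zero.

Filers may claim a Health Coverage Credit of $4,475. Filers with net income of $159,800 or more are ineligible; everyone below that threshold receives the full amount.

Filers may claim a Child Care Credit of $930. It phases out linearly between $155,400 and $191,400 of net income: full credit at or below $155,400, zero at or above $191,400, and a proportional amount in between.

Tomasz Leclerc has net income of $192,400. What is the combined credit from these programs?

$573

Low-Income Housing Credit: 16% of the $54,700 excess over $137,700 is $8,752; credit = $9,325 − $8,752 = $573.
Tuition Credit: 22% of the $42,300 excess over $150,100 is $9,306 ≥ base, so the credit is $0.
Health Coverage Credit: $192,400 meets or exceeds the $159,800 cutoff, so the credit is $0.
Child Care Credit: $192,400 is at or above $191,400, so the credit is $0.
Total: $573 + $0 + $0 + $0 = $573.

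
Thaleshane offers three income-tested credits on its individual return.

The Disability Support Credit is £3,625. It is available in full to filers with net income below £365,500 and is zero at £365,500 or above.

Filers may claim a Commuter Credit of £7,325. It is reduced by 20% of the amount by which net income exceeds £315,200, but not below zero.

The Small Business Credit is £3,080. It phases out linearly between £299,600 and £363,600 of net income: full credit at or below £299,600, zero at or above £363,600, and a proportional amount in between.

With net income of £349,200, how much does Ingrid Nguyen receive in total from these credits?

Disability Support Credit: £349,200 is below the £365,500 cutoff, so the full £3,625 applies.
Commuter Credit: 20% of the £34,000 excess over £315,200 is £6,800; credit = £7,325 − £6,800 = £525.
Small Business Credit: £349,200 is £49,600 into a £64,000 phase-out range, leaving 14,400/64,000 of the credit: £3,080 × 14,400/64,000 = £693.
Total: £3,625 + £525 + £693 = £4,843.

£4,843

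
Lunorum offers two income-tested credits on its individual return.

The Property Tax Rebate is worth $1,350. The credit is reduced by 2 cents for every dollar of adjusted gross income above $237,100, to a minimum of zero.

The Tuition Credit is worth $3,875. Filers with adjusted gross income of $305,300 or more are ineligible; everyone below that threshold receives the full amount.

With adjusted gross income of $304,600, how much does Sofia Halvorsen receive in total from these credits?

Property Tax Rebate: 2% of the $67,500 excess over $237,100 is $1,350 ≥ base, so the credit is $0.
Tuition Credit: $304,600 is below the $305,300 cutoff, so the full $3,875 applies.
Total: $0 + $3,875 = $3,875.

$3,875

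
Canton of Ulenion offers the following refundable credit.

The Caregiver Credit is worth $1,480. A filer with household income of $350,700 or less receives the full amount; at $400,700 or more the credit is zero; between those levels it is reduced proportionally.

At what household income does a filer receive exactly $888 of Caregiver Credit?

$888 is 888/1,480 of the full $1,480, so 592/1,480 of the $50,000 range has been used: income = $350,700 + $50,000 × 592/1,480 = $370,700.

$370,700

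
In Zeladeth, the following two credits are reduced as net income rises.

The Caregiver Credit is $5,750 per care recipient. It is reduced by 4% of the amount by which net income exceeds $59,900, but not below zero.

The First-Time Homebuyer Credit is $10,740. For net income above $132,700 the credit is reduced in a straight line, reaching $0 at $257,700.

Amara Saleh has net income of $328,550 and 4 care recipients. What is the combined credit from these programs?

Caregiver Credit: base = 4 × $5,750 = $23,000. 4% of the $268,650 excess over $59,900 is $10,746; credit = $23,000 − $10,746 = $12,254.
First-Time Homebuyer Credit: $328,550 is at or above $257,700, so the credit is $0.
Total: $12,254 + $0 = $12,254.

$12,254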